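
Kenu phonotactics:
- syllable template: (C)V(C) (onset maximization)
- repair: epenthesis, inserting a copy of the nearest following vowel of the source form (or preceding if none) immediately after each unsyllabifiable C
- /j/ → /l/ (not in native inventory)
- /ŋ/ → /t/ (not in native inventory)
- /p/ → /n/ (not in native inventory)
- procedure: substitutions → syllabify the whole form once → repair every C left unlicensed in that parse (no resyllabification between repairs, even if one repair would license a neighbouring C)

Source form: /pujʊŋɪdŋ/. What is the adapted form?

nulʊtɪdtɪ

Substitution: /p/ → /n/, /j/ → /l/, /ŋ/ → /t/, giving /nulʊtɪdt/.
Under (C)V(C), the unsyllabifiable consonants are /t/ (at most one coda consonant is licensed; onsets are limited to one consonant).
Epenthesis after each stranded consonant: /t/ → /tɪ/.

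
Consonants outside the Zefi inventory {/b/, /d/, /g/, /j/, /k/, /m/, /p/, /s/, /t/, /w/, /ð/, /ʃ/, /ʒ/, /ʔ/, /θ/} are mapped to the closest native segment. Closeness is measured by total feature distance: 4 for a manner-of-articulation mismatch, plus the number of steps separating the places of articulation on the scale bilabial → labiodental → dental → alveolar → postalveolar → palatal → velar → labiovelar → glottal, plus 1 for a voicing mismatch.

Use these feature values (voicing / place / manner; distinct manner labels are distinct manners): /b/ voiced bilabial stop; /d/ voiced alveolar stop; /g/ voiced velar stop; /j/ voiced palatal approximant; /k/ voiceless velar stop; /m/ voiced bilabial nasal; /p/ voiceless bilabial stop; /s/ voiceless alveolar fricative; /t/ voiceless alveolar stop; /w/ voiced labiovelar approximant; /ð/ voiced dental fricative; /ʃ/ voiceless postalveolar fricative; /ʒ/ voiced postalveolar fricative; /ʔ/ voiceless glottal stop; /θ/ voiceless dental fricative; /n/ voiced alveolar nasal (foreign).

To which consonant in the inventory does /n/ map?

m

/m/ is closest: same manner (nasal), place distance 3 (alveolar→bilabial), same voicing; total 3. Next closest is /d/ at distance 4.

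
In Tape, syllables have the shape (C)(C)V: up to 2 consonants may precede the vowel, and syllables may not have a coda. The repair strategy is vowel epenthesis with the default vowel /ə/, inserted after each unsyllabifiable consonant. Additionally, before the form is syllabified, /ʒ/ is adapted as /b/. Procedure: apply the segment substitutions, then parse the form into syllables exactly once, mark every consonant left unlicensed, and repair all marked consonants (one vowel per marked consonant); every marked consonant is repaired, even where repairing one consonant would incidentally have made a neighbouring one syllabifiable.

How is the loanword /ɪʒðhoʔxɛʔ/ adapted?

Substitution: /ʒ/ → /b/, giving /ɪbðhoʔxɛʔ/.
Syllabifying with onset maximization leaves /b/, /ʔ/ stranded (no codas are permitted; onsets may contain at most 2 consonants).
Each unlicensed consonant becomes the onset of a new syllable: /b/ → /bə/, /ʔ/ → /ʔə/.

ɪbəðhoʔxɛʔə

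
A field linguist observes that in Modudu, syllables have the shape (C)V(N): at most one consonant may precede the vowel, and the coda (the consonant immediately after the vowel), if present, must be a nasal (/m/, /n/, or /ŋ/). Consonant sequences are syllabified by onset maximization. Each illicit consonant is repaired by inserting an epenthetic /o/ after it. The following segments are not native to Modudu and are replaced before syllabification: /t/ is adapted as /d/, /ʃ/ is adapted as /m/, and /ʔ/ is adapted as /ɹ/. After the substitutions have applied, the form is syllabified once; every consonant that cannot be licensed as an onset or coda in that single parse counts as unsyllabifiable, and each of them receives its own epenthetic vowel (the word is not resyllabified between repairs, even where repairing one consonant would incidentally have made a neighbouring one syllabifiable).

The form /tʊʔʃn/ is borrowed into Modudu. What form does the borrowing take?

dʊɹomono

Substitution: /t/ → /d/, /ʔ/ → /ɹ/, /ʃ/ → /m/, giving /dʊɹmn/.
Under (C)V(N), the unsyllabifiable consonants are /ɹ/, /m/, /n/ (only a nasal (/m/, /n/, or /ŋ/) is licensed in coda position; onsets are limited to one consonant).
Epenthesis after each stranded consonant: /ɹ/ → /ɹo/, /m/ → /mo/, /n/ → /no/.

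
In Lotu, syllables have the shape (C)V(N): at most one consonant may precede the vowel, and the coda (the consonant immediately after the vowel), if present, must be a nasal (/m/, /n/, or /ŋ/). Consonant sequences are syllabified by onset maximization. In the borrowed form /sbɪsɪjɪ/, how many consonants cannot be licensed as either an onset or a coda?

Syllabifying with onset maximization leaves /s/ stranded (only a nasal (/m/, /n/, or /ŋ/) is licensed in coda position; onsets are limited to one consonant).

1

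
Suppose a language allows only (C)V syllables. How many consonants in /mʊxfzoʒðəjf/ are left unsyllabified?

5

Under (C)V, the unsyllabifiable consonants are /x/, /f/, /ʒ/, /j/, /f/ (no codas are permitted; onsets are limited to one consonant).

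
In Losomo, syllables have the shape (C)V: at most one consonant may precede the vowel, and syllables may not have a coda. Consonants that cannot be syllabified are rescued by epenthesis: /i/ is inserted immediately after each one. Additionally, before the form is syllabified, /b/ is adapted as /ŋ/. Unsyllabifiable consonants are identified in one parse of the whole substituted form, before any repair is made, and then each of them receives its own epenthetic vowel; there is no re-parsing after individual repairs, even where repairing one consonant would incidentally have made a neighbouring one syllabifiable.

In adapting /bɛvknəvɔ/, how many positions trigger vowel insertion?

2

After substitution the input is /ŋɛvknəvɔ/.
The unsyllabifiable consonants are /v/, /k/; each receives one epenthetic vowel.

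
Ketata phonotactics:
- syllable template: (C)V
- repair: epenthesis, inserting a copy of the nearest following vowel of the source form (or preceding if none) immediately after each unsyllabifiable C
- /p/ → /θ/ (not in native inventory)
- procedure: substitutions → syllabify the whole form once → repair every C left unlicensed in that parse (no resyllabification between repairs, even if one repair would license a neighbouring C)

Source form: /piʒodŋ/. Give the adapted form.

Substitution: /p/ → /θ/, giving /θiʒodŋ/.
The consonants /d/, /ŋ/ cannot be parsed into a legal (C)V syllable (no codas are permitted; onsets are limited to one consonant).
Inserting the epenthetic vowel yields /d/ → /do/, /ŋ/ → /ŋo/.

θiʒodoŋo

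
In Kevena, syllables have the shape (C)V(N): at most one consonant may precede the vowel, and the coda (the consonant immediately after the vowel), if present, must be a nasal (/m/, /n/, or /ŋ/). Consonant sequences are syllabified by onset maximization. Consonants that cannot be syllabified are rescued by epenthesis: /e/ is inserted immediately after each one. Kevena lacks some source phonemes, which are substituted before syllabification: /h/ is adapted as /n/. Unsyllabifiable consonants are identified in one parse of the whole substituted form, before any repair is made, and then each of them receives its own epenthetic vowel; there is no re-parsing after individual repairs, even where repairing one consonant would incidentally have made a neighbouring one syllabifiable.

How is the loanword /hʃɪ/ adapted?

Substitution: /h/ → /n/, giving /nʃɪ/.
Syllabifying with onset maximization leaves /n/ stranded (only a nasal (/m/, /n/, or /ŋ/) is licensed in coda position; onsets are limited to one consonant).
Inserting the epenthetic vowel yields /n/ → /ne/.

neʃɪ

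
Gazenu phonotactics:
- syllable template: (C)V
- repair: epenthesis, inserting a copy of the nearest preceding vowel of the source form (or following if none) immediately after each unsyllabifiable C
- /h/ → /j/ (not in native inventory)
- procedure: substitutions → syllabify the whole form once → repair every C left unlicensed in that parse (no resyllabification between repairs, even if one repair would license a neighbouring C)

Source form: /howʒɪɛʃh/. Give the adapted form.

jowoʒɪɛʃɛjɛ

Substitution: /h/ → /j/, giving /jowʒɪɛʃj/.
Syllabifying with onset maximization leaves /w/, /ʃ/, /j/ stranded (no codas are permitted; onsets are limited to one consonant).
Inserting the epenthetic vowel yields /w/ → /wo/, /ʃ/ → /ʃɛ/, /j/ → /jɛ/.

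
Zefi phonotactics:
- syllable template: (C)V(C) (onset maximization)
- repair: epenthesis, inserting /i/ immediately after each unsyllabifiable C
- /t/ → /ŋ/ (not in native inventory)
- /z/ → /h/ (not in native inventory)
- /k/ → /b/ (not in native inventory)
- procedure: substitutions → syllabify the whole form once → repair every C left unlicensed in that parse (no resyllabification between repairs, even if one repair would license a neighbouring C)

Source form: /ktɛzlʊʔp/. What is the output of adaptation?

biŋɛhlʊʔpi

Substitution: /k/ → /b/, /t/ → /ŋ/, /z/ → /h/, giving /bŋɛhlʊʔp/.
Syllabifying with onset maximization leaves /b/, /p/ stranded (at most one coda consonant is licensed; onsets are limited to one consonant).
Inserting the epenthetic vowel yields /b/ → /bi/, /p/ → /pi/.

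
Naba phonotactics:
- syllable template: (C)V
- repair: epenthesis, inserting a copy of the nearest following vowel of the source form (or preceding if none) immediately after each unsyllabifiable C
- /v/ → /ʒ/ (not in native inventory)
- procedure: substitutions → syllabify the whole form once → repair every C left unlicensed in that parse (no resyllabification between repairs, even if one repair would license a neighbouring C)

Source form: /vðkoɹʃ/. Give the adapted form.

Substitution: /v/ → /ʒ/, giving /ʒðkoɹʃ/.
Syllabifying with onset maximization leaves /ʒ/, /ð/, /ɹ/, /ʃ/ stranded (no codas are permitted; onsets are limited to one consonant).
Each unlicensed consonant becomes the onset of a new syllable: /ʒ/ → /ʒo/, /ð/ → /ðo/, /ɹ/ → /ɹo/, /ʃ/ → /ʃo/.

ʒoðokoɹoʃo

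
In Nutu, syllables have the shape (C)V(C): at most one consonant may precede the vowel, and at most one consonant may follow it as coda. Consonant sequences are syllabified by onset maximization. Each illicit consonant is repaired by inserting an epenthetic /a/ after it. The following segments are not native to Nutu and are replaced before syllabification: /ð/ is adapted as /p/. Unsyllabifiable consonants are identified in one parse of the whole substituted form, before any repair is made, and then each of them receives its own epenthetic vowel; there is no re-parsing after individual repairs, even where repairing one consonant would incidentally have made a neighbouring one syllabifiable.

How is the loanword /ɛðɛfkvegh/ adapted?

ɛpɛfkavegha

Substitution: /ð/ → /p/, giving /ɛpɛfkvegh/.
The consonants /k/, /h/ cannot be parsed into a legal (C)V(C) syllable (at most one coda consonant is licensed; onsets are limited to one consonant).
Epenthesis after each stranded consonant: /k/ → /ka/, /h/ → /ha/.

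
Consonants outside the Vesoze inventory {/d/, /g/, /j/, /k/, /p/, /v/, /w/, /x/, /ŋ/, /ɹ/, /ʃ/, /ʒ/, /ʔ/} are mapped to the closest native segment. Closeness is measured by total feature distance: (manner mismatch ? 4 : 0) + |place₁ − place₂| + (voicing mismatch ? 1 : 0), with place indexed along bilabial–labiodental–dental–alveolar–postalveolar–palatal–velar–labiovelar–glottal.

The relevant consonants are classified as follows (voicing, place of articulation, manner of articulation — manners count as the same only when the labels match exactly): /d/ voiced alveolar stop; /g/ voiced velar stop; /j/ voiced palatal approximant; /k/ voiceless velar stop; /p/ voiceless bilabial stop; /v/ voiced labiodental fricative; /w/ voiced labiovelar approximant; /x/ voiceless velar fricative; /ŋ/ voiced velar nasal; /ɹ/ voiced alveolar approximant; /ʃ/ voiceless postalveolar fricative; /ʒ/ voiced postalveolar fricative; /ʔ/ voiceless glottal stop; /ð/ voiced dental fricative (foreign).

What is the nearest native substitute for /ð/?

v

/v/ is closest: same manner (fricative), place distance 1 (dental→labiodental), same voicing; total 1. Next closest is /ʒ/ at distance 2.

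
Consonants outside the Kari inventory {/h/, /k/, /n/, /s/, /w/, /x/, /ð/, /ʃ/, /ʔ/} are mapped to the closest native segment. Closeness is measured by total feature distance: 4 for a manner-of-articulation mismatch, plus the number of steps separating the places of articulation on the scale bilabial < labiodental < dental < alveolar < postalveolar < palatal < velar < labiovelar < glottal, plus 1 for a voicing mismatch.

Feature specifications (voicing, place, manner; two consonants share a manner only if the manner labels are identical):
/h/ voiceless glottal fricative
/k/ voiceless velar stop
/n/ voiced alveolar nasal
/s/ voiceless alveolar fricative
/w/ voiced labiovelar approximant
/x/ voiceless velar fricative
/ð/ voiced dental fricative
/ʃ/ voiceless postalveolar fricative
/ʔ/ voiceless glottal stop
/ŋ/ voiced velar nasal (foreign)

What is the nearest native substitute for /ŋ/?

/n/ is closest: same manner (nasal), place distance 3 (velar→alveolar), same voicing; total 3. Next closest is /k/ at distance 5.

n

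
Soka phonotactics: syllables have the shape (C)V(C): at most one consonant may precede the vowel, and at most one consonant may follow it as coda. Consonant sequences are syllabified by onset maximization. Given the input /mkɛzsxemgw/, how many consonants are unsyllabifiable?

Under (C)V(C), the unsyllabifiable consonants are /m/, /s/, /g/, /w/ (at most one coda consonant is licensed; onsets are limited to one consonant).

4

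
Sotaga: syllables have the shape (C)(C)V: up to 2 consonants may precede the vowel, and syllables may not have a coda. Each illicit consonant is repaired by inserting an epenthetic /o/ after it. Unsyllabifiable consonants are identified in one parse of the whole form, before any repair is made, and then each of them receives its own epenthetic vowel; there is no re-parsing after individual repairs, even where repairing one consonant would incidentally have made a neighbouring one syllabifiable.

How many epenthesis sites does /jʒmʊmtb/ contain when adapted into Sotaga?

The unsyllabifiable consonants are /j/, /m/, /t/, /b/; each receives one epenthetic vowel.

4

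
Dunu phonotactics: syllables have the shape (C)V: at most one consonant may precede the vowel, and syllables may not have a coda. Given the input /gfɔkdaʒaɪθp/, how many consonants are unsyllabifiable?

The consonants /g/, /k/, /θ/, /p/ cannot be parsed into a legal (C)V syllable (no codas are permitted; onsets are limited to one consonant).

4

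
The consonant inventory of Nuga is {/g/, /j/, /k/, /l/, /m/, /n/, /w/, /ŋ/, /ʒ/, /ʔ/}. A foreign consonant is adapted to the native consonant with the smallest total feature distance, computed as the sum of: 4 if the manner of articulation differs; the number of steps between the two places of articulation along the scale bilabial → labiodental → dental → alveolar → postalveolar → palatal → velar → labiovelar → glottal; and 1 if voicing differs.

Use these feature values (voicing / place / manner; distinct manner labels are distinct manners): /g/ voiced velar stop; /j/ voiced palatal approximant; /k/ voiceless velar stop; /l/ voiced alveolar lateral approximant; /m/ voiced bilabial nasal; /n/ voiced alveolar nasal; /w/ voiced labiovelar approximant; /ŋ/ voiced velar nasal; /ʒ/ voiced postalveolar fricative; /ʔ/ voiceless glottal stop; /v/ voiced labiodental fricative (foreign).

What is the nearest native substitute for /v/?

ʒ

/ʒ/ is closest: same manner (fricative), place distance 3 (labiodental→postalveolar), same voicing; total 3. Next closest is /m/ at distance 5.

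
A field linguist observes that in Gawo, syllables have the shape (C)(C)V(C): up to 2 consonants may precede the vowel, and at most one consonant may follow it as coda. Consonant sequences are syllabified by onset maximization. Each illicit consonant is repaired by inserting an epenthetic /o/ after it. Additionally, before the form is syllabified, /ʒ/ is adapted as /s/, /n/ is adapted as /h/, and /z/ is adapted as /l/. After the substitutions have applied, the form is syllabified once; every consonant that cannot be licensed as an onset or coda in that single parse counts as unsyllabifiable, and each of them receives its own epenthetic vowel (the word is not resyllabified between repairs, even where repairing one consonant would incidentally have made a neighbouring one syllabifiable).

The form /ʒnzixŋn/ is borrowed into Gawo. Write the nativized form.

Substitution: /ʒ/ → /s/, /n/ → /h/, /z/ → /l/, giving /shlixŋh/.
Under (C)(C)V(C), the unsyllabifiable consonants are /s/, /ŋ/, /h/ (at most one coda consonant is licensed; onsets may contain at most 2 consonants).
Epenthesis after each stranded consonant: /s/ → /so/, /ŋ/ → /ŋo/, /h/ → /ho/.

sohlixŋoho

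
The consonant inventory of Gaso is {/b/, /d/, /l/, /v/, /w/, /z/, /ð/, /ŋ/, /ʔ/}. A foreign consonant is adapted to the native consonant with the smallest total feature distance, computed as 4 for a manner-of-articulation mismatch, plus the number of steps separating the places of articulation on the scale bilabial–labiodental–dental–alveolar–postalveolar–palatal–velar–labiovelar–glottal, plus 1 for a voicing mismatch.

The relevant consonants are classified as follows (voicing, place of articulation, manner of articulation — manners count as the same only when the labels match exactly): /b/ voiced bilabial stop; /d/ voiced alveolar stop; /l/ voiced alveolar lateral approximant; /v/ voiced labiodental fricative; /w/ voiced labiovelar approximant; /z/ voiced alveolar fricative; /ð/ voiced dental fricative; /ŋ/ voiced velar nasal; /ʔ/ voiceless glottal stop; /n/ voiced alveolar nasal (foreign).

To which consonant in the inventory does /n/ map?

/ŋ/ is closest: same manner (nasal), place distance 3 (alveolar→velar), same voicing; total 3. Next closest is /d/ at distance 4.

ŋ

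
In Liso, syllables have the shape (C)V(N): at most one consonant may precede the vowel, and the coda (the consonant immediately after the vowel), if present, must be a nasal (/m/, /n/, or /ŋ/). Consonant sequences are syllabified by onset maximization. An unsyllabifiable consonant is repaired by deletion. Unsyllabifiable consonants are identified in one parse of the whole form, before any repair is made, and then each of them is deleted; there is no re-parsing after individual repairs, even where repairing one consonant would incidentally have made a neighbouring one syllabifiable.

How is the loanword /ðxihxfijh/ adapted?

xifi

The consonants /ð/, /h/, /x/, /j/, /h/ cannot be parsed into a legal (C)V(N) syllable (only a nasal (/m/, /n/, or /ŋ/) is licensed in coda position; onsets are limited to one consonant).
Deleting the stranded consonants removes /ð/, /h/, /x/, /j/, /h/.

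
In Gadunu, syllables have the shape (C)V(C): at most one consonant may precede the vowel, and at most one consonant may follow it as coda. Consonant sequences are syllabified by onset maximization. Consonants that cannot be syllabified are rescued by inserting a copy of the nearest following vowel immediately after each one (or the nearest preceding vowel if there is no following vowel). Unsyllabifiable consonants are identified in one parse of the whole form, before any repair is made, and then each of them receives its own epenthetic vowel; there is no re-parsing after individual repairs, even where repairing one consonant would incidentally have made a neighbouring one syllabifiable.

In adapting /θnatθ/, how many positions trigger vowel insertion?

2

The unsyllabifiable consonants are /θ/, /θ/; each receives one epenthetic vowel.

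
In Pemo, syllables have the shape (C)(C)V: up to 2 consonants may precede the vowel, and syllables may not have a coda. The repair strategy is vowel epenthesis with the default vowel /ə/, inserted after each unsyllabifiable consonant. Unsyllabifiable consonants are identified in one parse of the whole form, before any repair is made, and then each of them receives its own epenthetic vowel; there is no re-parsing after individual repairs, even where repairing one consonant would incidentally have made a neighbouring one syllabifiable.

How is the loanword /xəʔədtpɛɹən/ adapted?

xəʔədətpɛɹənə

Syllabifying with onset maximization leaves /d/, /n/ stranded (no codas are permitted; onsets may contain at most 2 consonants).
Inserting the epenthetic vowel yields /d/ → /də/, /n/ → /nə/.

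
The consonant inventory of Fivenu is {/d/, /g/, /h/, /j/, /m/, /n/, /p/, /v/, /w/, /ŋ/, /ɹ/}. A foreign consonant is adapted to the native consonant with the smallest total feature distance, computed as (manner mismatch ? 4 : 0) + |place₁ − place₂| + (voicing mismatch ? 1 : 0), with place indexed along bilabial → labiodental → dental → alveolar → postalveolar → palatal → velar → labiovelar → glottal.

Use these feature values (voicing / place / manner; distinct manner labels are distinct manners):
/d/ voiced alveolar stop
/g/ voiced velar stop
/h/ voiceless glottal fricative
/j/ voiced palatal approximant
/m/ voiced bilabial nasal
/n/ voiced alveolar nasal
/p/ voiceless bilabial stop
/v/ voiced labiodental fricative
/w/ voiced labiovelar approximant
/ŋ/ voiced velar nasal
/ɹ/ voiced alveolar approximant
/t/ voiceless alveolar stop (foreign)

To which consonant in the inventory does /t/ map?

d

/d/ is closest: same manner (stop), place distance 0 (alveolar→alveolar), voicing differs (+1); total 1. Next closest is /p/ at distance 3.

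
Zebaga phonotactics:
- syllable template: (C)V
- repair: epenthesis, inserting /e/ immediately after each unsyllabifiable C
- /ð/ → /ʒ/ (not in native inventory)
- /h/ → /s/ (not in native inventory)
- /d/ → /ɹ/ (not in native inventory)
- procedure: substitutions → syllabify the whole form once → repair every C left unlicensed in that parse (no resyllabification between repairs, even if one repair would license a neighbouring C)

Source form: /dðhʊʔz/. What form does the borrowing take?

ɹeʒesʊʔeze

Substitution: /d/ → /ɹ/, /ð/ → /ʒ/, /h/ → /s/, giving /ɹʒsʊʔz/.
Syllabifying with onset maximization leaves /ɹ/, /ʒ/, /ʔ/, /z/ stranded (no codas are permitted; onsets are limited to one consonant).
Inserting the epenthetic vowel yields /ɹ/ → /ɹe/, /ʒ/ → /ʒe/, /ʔ/ → /ʔe/, /z/ → /ze/.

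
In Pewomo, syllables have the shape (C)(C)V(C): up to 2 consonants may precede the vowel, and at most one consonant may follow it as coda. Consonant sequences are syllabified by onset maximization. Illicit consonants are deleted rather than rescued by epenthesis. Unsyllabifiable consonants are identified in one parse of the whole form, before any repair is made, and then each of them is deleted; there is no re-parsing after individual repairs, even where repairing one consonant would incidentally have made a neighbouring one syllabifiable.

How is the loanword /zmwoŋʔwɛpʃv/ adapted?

mwoŋʔwɛp

Syllabifying with onset maximization leaves /z/, /ʃ/, /v/ stranded (at most one coda consonant is licensed; onsets may contain at most 2 consonants).
Each unlicensed consonant is deleted: /z/, /ʃ/, /v/.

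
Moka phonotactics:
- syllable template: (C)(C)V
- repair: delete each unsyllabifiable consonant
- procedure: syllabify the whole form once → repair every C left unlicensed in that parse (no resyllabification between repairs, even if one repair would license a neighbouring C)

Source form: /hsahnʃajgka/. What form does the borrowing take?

hsanʃagka

The consonants /h/, /j/ cannot be parsed into a legal (C)(C)V syllable (no codas are permitted; onsets may contain at most 2 consonants).
Deleting the stranded consonants removes /h/, /j/.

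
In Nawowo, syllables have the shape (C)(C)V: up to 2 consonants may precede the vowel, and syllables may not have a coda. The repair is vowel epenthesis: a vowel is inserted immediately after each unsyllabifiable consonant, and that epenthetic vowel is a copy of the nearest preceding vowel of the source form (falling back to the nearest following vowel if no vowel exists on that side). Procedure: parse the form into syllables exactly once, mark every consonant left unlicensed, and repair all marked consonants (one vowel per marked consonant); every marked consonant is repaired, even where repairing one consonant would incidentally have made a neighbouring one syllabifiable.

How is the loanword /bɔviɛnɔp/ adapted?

bɔviɛnɔpɔ

Syllabifying with onset maximization leaves /p/ stranded (no codas are permitted; onsets may contain at most 2 consonants).
Epenthesis after each stranded consonant: /p/ → /pɔ/.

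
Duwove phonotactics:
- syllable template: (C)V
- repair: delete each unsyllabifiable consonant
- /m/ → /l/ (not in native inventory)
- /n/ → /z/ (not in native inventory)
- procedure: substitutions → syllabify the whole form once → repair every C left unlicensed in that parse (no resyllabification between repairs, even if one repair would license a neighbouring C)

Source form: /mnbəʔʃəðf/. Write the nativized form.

bəʃə

Substitution: /m/ → /l/, /n/ → /z/, giving /lzbəʔʃəðf/.
Under (C)V, the unsyllabifiable consonants are /l/, /z/, /ʔ/, /ð/, /f/ (no codas are permitted; onsets are limited to one consonant).
Deleting the stranded consonants removes /l/, /z/, /ʔ/, /ð/, /f/.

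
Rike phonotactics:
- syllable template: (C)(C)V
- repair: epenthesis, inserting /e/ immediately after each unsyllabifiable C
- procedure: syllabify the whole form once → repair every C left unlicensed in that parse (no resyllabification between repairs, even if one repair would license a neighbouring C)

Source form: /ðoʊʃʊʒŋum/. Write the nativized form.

Under (C)(C)V, the unsyllabifiable consonants are /m/ (no codas are permitted; onsets may contain at most 2 consonants).
Inserting the epenthetic vowel yields /m/ → /me/.

ðoʊʃʊʒŋume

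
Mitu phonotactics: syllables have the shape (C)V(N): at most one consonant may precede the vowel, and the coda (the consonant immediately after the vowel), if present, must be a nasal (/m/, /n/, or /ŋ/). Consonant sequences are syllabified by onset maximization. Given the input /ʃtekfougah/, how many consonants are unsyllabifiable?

The consonants /ʃ/, /k/, /h/ cannot be parsed into a legal (C)V(N) syllable (only a nasal (/m/, /n/, or /ŋ/) is licensed in coda position; onsets are limited to one consonant).

3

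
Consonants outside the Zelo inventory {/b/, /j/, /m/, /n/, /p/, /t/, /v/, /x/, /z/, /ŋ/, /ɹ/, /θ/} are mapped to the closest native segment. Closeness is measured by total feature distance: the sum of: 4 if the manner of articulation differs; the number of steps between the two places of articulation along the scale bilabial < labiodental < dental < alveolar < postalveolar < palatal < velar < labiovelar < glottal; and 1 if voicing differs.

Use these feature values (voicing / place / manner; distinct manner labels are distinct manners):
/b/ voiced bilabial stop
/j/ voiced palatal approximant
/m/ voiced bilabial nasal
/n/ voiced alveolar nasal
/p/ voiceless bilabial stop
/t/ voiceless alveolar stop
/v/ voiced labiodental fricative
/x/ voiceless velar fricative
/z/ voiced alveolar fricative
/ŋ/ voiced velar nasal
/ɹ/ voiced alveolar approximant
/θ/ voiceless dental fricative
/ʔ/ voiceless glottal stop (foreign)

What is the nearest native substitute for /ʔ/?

/t/ is closest: same manner (stop), place distance 5 (glottal→alveolar), same voicing; total 5. Next closest is /x/ at distance 6.

t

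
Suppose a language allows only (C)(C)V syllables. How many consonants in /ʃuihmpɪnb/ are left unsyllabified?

Under (C)(C)V, the unsyllabifiable consonants are /h/, /n/, /b/ (no codas are permitted; onsets may contain at most 2 consonants).

3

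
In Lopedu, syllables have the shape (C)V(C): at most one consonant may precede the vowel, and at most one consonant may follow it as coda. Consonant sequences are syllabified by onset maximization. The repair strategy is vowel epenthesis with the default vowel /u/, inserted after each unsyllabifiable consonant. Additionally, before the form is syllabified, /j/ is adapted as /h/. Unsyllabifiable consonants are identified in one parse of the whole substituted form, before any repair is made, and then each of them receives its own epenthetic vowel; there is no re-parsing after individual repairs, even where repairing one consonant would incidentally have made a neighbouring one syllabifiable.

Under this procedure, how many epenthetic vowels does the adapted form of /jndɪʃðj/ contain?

4

After substitution the input is /hndɪʃðh/.
The unsyllabifiable consonants are /h/, /n/, /ð/, /h/; each receives one epenthetic vowel.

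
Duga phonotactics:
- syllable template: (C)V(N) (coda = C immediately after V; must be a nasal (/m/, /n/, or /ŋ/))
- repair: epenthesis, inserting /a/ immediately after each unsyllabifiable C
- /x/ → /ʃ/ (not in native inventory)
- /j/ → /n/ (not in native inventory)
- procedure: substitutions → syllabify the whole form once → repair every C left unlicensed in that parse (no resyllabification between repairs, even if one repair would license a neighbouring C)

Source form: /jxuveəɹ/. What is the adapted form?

Substitution: /j/ → /n/, /x/ → /ʃ/, giving /nʃuveəɹ/.
Under (C)V(N), the unsyllabifiable consonants are /n/, /ɹ/ (only a nasal (/m/, /n/, or /ŋ/) is licensed in coda position; onsets are limited to one consonant).
Each unlicensed consonant becomes the onset of a new syllable: /n/ → /na/, /ɹ/ → /ɹa/.

naʃuveəɹa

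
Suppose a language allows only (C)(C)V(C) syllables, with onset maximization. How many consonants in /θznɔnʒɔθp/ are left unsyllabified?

2

Syllabifying with onset maximization leaves /θ/, /p/ stranded (at most one coda consonant is licensed; onsets may contain at most 2 consonants).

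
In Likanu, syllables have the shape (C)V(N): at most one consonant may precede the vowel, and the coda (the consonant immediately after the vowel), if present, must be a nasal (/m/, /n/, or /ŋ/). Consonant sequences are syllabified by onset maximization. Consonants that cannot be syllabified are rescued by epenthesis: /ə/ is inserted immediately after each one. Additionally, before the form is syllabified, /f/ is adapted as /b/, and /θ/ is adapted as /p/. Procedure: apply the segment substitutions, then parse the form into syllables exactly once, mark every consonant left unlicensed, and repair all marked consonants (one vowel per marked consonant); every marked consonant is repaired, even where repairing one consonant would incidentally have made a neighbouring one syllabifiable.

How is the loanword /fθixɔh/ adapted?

bəpixɔhə

Substitution: /f/ → /b/, /θ/ → /p/, giving /bpixɔh/.
Syllabifying with onset maximization leaves /b/, /h/ stranded (only a nasal (/m/, /n/, or /ŋ/) is licensed in coda position; onsets are limited to one consonant).
Epenthesis after each stranded consonant: /b/ → /bə/, /h/ → /hə/.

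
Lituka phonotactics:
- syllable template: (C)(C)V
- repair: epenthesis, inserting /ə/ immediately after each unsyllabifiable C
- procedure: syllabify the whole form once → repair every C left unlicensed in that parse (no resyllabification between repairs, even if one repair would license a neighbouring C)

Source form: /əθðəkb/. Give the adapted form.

əθðəkəbə

Syllabifying with onset maximization leaves /k/, /b/ stranded (no codas are permitted; onsets may contain at most 2 consonants).
Each unlicensed consonant becomes the onset of a new syllable: /k/ → /kə/, /b/ → /bə/.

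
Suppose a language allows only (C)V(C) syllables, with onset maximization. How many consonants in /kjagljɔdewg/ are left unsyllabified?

The consonants /k/, /l/, /g/ cannot be parsed into a legal (C)V(C) syllable (at most one coda consonant is licensed; onsets are limited to one consonant).

3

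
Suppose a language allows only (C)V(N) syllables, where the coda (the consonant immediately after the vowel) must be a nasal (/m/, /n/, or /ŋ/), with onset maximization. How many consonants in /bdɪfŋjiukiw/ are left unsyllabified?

4

The consonants /b/, /f/, /ŋ/, /w/ cannot be parsed into a legal (C)V(N) syllable (only a nasal (/m/, /n/, or /ŋ/) is licensed in coda position; onsets are limited to one consonant).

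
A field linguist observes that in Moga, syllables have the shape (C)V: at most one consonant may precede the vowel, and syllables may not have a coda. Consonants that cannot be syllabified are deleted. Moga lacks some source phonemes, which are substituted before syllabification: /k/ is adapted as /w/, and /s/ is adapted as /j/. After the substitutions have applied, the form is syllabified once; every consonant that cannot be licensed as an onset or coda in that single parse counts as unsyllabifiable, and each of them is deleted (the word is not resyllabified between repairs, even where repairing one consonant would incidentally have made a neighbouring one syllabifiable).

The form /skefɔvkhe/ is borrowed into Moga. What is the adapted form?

Substitution: /s/ → /j/, /k/ → /w/, giving /jwefɔvwhe/.
Syllabifying with onset maximization leaves /j/, /v/, /w/ stranded (no codas are permitted; onsets are limited to one consonant).
Deleting the stranded consonants removes /j/, /v/, /w/.

wefɔhe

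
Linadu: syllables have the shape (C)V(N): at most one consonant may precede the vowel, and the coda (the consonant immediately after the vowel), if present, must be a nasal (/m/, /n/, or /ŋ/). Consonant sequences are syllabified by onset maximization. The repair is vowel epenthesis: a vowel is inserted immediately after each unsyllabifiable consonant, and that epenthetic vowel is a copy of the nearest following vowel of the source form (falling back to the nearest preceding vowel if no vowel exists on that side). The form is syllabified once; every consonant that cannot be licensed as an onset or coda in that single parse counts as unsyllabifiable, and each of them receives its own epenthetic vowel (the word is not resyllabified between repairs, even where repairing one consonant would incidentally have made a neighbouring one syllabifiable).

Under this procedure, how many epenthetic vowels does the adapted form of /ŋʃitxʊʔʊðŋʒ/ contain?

5

The unsyllabifiable consonants are /ŋ/, /t/, /ð/, /ŋ/, /ʒ/; each receives one epenthetic vowel.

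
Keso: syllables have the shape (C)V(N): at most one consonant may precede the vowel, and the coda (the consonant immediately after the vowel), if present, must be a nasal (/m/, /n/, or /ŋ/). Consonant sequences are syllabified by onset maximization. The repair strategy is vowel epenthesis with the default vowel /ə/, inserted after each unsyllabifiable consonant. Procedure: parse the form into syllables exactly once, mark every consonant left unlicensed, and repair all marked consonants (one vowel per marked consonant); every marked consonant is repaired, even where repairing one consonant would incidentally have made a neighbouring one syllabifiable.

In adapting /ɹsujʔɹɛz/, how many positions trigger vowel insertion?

The unsyllabifiable consonants are /ɹ/, /j/, /ʔ/, /z/; each receives one epenthetic vowel.

4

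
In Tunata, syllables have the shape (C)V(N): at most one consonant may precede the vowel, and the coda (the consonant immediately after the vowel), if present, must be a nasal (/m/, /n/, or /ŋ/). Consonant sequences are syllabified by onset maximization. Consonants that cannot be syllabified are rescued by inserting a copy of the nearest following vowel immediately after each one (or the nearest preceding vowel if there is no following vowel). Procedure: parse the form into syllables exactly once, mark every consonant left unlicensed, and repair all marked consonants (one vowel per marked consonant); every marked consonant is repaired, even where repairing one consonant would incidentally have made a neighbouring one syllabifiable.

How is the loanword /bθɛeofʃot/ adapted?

bɛθɛeofoʃoto

The consonants /b/, /f/, /t/ cannot be parsed into a legal (C)V(N) syllable (only a nasal (/m/, /n/, or /ŋ/) is licensed in coda position; onsets are limited to one consonant).
Each unlicensed consonant becomes the onset of a new syllable: /b/ → /bɛ/, /f/ → /fo/, /t/ → /to/.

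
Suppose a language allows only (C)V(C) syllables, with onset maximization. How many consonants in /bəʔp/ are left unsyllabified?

1

The consonants /p/ cannot be parsed into a legal (C)V(C) syllable (at most one coda consonant is licensed; onsets are limited to one consonant).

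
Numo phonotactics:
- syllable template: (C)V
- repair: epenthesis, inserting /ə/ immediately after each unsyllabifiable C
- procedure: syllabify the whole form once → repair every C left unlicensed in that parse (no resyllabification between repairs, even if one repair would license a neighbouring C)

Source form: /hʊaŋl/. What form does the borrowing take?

hʊaŋələ

The consonants /ŋ/, /l/ cannot be parsed into a legal (C)V syllable (no codas are permitted; onsets are limited to one consonant).
Inserting the epenthetic vowel yields /ŋ/ → /ŋə/, /l/ → /lə/.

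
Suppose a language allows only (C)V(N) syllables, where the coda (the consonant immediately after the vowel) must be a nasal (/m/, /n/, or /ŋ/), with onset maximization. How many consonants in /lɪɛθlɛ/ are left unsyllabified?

1

Syllabifying with onset maximization leaves /θ/ stranded (only a nasal (/m/, /n/, or /ŋ/) is licensed in coda position; onsets are limited to one consonant).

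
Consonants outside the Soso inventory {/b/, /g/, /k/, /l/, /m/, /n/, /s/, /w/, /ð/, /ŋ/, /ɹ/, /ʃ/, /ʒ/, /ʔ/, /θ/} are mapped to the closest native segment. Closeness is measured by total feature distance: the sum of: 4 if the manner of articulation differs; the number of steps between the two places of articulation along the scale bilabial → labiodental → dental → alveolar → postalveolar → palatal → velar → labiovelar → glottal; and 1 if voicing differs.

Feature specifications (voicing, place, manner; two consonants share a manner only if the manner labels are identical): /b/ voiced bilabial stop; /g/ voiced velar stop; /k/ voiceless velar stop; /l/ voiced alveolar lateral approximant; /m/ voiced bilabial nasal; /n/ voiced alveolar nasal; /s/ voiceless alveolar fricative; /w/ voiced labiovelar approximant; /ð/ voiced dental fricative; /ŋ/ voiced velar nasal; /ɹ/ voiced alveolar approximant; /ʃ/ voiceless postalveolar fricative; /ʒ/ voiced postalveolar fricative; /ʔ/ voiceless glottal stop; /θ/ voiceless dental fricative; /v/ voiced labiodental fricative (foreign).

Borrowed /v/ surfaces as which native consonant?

ð

/ð/ is closest: same manner (fricative), place distance 1 (labiodental→dental), same voicing; total 1. Next closest is /θ/ at distance 2.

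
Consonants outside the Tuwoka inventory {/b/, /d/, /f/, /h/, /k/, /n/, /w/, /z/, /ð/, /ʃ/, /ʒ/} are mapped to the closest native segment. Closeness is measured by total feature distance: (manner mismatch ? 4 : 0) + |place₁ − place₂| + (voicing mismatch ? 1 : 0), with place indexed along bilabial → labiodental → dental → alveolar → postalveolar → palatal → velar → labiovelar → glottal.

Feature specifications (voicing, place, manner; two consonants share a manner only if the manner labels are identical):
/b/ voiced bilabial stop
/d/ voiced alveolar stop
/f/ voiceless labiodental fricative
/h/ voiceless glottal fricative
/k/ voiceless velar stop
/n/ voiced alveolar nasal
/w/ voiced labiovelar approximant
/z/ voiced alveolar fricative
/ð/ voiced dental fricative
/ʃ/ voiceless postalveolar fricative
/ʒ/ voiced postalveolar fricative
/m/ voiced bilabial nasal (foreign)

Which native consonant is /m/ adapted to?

/n/ is closest: same manner (nasal), place distance 3 (bilabial→alveolar), same voicing; total 3. Next closest is /b/ at distance 4.

n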